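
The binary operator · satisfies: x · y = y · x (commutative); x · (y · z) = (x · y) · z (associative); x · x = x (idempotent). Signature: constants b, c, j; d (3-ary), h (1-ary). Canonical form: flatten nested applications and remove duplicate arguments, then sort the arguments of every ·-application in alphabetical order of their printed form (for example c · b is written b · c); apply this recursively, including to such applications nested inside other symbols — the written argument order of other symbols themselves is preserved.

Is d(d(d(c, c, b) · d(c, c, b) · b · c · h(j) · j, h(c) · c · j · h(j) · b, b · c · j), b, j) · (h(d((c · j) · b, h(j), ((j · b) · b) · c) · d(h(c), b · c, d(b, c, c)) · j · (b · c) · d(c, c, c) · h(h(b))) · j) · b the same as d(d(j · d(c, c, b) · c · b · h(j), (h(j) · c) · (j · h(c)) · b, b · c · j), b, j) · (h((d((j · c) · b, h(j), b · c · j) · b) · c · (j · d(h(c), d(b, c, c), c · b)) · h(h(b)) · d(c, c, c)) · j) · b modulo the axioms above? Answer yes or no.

Answer: no — b · d(d(b · c · d(c, c, b) · h(j) · j, b · c · h(c) · h(j) · j, b · c · j), b, j) · h(b · c · d(b · c · j, h(j), b · c · j) · d(c, c, c) · d(h(c), b · c, d(b, c, c)) · h(h(b)) · j) · j vs b · d(d(b · c · d(c, c, b) · h(j) · j, b · c · h(c) · h(j) · j, b · c · j), b, j) · h(b · c · d(b · c · j, h(j), b · c · j) · d(c, c, c) · d(h(c), d(b, c, c), b · c) · h(h(b)) · j) · j

Derivation:
Left:  d(d(d(c, c, b) · d(c, c, b) · b · c · h(j) · j, h(c) · c · j · h(j) · b, b · c · j), b, j) · (h(d((c · j) · b, h(j), ((j · b) · b) · c) · d(h(c), b · c, d(b, c, c)) · j · (b · c) · d(c, c, c) · h(h(b))) · j) · b
  Un-nest:  d(d(d(c, c, b) · d(c, c, b) · b · c · h(j) · j, h(c) · c · j · h(j) · b, b · c · j), b, j) · h(d((c · j) · b, h(j), ((j · b) · b) · c) · d(h(c), b · c, d(b, c, c)) · j · (b · c) · d(c, c, c) · h(h(b))) · j · b
  Canonicalize subterm:  d(d(d(c, c, b) · d(c, c, b) · b · c · h(j) · j, h(c) · c · j · h(j) · b, b · c · j), b, j)  →  d(d(b · c · d(c, c, b) · h(j) · j, b · c · h(c) · h(j) · j, b · c · j), b, j)
  Canonicalize subterm:  h(d((c · j) · b, h(j), ((j · b) · b) · c) · d(h(c), b · c, d(b, c, c)) · j · (b · c) · d(c, c, c) · h(h(b)))  →  h(b · c · d(b · c · j, h(j), b · c · j) · d(c, c, c) · d(h(c), b · c, d(b, c, c)) · h(h(b)) · j)
  Sort arguments:  b · d(d(b · c · d(c, c, b) · h(j) · j, b · c · h(c) · h(j) · j, b · c · j), b, j) · h(b · c · d(b · c · j, h(j), b · c · j) · d(c, c, c) · d(h(c), b · c, d(b, c, c)) · h(h(b)) · j) · j
Right:  d(d(j · d(c, c, b) · c · b · h(j), (h(j) · c) · (j · h(c)) · b, b · c · j), b, j) · (h((d((j · c) · b, h(j), b · c · j) · b) · c · (j · d(h(c), d(b, c, c), c · b)) · h(h(b)) · d(c, c, c)) · j) · b
  Un-nest:  d(d(j · d(c, c, b) · c · b · h(j), (h(j) · c) · (j · h(c)) · b, b · c · j), b, j) · h((d((j · c) · b, h(j), b · c · j) · b) · c · (j · d(h(c), d(b, c, c), c · b)) · h(h(b)) · d(c, c, c)) · j · b
  Simplify inside:  d(d(j · d(c, c, b) · c · b · h(j), (h(j) · c) · (j · h(c)) · b, b · c · j), b, j)  →  d(d(b · c · d(c, c, b) · h(j) · j, b · c · h(c) · h(j) · j, b · c · j), b, j)
  Canonicalize subterm:  h((d((j · c) · b, h(j), b · c · j) · b) · c · (j · d(h(c), d(b, c, c), c · b)) · h(h(b)) · d(c, c, c))  →  h(b · c · d(b · c · j, h(j), b · c · j) · d(c, c, c) · d(h(c), d(b, c, c), b · c) · h(h(b)) · j)
  Sort:  b · d(d(b · c · d(c, c, b) · h(j) · j, b · c · h(c) · h(j) · j, b · c · j), b, j) · h(b · c · d(b · c · j, h(j), b · c · j) · d(c, c, c) · d(h(c), d(b, c, c), b · c) · h(h(b)) · j) · j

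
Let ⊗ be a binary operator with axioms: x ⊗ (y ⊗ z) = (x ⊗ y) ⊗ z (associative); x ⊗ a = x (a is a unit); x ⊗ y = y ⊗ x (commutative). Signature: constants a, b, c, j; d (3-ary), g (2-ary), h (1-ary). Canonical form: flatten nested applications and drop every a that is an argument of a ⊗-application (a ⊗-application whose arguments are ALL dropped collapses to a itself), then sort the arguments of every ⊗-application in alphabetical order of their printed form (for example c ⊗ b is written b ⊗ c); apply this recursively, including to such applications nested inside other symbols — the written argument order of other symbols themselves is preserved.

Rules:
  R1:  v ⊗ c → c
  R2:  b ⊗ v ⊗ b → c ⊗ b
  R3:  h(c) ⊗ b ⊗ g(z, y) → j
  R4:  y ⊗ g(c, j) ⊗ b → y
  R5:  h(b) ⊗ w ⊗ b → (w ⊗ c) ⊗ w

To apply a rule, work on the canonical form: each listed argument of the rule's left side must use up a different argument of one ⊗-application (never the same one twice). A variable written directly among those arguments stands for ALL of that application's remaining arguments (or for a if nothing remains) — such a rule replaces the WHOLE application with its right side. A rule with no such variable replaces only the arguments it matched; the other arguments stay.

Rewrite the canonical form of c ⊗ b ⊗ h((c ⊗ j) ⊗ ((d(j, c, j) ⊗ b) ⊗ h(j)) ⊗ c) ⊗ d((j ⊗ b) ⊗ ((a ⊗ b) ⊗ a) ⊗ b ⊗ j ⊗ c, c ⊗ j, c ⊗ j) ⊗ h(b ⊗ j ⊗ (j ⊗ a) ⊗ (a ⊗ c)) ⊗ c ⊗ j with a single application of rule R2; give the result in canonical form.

Answer: b ⊗ c ⊗ c ⊗ d(b ⊗ c, c ⊗ j, c ⊗ j) ⊗ h(b ⊗ c ⊗ c ⊗ d(j, c, j) ⊗ h(j) ⊗ j) ⊗ h(b ⊗ c ⊗ j ⊗ j) ⊗ j

Derivation:
Canonical form:  b ⊗ c ⊗ c ⊗ d(b ⊗ b ⊗ b ⊗ c ⊗ j ⊗ j, c ⊗ j, c ⊗ j) ⊗ h(b ⊗ c ⊗ c ⊗ d(j, c, j) ⊗ h(j) ⊗ j) ⊗ h(b ⊗ c ⊗ j ⊗ j) ⊗ j
Match R2:  consume b, b;  v := b ⊗ c ⊗ j ⊗ j
The extension variable absorbs all remaining arguments, so the whole application is rewritten.
Giving:  b ⊗ c ⊗ c ⊗ d(b ⊗ c, c ⊗ j, c ⊗ j) ⊗ h(b ⊗ c ⊗ c ⊗ d(j, c, j) ⊗ h(j) ⊗ j) ⊗ h(b ⊗ c ⊗ j ⊗ j) ⊗ j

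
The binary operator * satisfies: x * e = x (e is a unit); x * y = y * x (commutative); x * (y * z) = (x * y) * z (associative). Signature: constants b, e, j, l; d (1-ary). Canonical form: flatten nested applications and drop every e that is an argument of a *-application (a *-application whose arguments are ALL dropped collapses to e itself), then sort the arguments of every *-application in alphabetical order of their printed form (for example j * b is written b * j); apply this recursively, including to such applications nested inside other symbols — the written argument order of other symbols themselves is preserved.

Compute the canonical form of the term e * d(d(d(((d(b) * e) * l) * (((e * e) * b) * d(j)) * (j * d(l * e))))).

Simplify inside:  d(d(d(((d(b) * e) * l) * (((e * e) * b) * d(j)) * (j * d(l * e)))))  →  d(d(d(b * d(b) * d(j) * d(l) * j * l)))
Unit:  drop e
Sort arguments:  d(d(d(b * d(b) * d(j) * d(l) * j * l)))

Answer: d(d(d(b * d(b) * d(j) * d(l) * j * l)))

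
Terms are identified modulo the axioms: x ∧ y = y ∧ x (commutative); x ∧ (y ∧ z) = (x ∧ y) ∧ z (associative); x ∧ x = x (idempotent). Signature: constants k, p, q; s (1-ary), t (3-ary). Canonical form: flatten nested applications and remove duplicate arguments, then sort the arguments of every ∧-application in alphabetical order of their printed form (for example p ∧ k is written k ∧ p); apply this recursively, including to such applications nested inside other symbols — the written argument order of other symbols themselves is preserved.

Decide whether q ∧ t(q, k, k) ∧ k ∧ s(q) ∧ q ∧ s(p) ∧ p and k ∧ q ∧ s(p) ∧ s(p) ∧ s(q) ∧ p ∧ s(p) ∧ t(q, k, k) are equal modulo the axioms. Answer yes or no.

Left:  q ∧ t(q, k, k) ∧ k ∧ s(q) ∧ q ∧ s(p) ∧ p
  Drop duplicates:  drop duplicate q
  Sort arguments:  k ∧ p ∧ q ∧ s(p) ∧ s(q) ∧ t(q, k, k)
Right:  k ∧ q ∧ s(p) ∧ s(p) ∧ s(q) ∧ p ∧ s(p) ∧ t(q, k, k)
  Idempotence:  drop duplicate s(p), s(p)
  Sort:  k ∧ p ∧ q ∧ s(p) ∧ s(q) ∧ t(q, k, k)

Answer: yes — both canonical forms are k ∧ p ∧ q ∧ s(p) ∧ s(q) ∧ t(q, k, k)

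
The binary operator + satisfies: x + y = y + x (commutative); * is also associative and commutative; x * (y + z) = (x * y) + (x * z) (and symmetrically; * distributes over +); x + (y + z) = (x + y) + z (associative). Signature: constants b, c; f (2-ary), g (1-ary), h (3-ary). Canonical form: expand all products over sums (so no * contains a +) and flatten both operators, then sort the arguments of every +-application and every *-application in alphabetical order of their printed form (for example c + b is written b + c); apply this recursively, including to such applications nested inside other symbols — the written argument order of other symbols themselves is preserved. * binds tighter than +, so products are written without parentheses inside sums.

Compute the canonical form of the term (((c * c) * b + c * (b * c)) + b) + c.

Answer: b + b * c * c + b * c * c + c

Derivation:
Flatten:  b * c * c + b * c * c + b + c
Sort:  b + b * c * c + b * c * c + c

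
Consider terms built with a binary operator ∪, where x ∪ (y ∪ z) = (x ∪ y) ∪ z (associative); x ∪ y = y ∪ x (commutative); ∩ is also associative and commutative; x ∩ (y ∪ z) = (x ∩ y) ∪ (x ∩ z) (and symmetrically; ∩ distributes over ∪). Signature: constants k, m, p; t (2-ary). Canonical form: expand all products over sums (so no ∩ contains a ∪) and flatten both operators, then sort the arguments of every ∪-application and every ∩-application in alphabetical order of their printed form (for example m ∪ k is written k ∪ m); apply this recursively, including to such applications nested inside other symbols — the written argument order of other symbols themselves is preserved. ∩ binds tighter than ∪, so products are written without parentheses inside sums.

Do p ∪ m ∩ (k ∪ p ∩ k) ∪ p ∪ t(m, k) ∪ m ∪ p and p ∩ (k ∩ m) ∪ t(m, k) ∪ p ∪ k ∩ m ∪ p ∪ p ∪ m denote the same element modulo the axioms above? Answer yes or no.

Answer: yes — both canonical forms are k ∩ m ∪ k ∩ m ∩ p ∪ m ∪ p ∪ p ∪ p ∪ t(m, k)

Derivation:
Left:  p ∪ m ∩ (k ∪ p ∩ k) ∪ p ∪ t(m, k) ∪ m ∪ p
  Distribute:  p ∪ k ∩ m ∪ k ∩ m ∩ p ∪ p ∪ t(m, k) ∪ m ∪ p
  Sort arguments:  k ∩ m ∪ k ∩ m ∩ p ∪ m ∪ p ∪ p ∪ p ∪ t(m, k)
Right:  p ∩ (k ∩ m) ∪ t(m, k) ∪ p ∪ k ∩ m ∪ p ∪ p ∪ m
  Flatten:  k ∩ m ∩ p ∪ t(m, k) ∪ p ∪ k ∩ m ∪ p ∪ p ∪ m
  Order the arguments:  k ∩ m ∪ k ∩ m ∩ p ∪ m ∪ p ∪ p ∪ p ∪ t(m, k)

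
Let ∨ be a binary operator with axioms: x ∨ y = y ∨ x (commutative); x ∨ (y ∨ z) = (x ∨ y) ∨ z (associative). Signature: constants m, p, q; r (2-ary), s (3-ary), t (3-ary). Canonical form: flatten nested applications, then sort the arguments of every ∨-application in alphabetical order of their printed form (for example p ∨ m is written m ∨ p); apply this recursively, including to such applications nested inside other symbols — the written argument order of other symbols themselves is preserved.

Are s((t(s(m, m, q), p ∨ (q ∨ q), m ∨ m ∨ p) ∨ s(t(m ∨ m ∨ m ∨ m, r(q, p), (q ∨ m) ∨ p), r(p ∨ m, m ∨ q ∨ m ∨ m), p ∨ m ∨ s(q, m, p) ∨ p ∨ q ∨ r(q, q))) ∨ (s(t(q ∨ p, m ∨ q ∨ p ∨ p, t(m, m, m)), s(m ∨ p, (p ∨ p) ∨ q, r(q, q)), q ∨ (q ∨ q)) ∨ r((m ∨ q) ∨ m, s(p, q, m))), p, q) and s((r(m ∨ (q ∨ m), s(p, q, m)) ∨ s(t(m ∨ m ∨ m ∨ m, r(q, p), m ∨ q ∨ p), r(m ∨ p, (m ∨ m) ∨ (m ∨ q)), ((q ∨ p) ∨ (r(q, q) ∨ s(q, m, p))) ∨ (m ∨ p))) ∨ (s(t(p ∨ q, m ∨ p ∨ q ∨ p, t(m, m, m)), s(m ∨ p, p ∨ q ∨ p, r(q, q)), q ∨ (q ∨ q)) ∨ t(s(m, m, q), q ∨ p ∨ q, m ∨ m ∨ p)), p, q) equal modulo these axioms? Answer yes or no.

Left:  s((t(s(m, m, q), p ∨ (q ∨ q), m ∨ m ∨ p) ∨ s(t(m ∨ m ∨ m ∨ m, r(q, p), (q ∨ m) ∨ p), r(p ∨ m, m ∨ q ∨ m ∨ m), p ∨ m ∨ s(q, m, p) ∨ p ∨ q ∨ r(q, q))) ∨ (s(t(q ∨ p, m ∨ q ∨ p ∨ p, t(m, m, m)), s(m ∨ p, (p ∨ p) ∨ q, r(q, q)), q ∨ (q ∨ q)) ∨ r((m ∨ q) ∨ m, s(p, q, m))), p, q)
  Focus inside:  (t(s(m, m, q), p ∨ (q ∨ q), m ∨ m ∨ p) ∨ s(t(m ∨ m ∨ m ∨ m, r(q, p), (q ∨ m) ∨ p), r(p ∨ m, m ∨ q ∨ m ∨ m), p ∨ m ∨ s(q, m, p) ∨ p ∨ q ∨ r(q, q))) ∨ (s(t(q ∨ p, m ∨ q ∨ p ∨ p, t(m, m, m)), s(m ∨ p, (p ∨ p) ∨ q, r(q, q)), q ∨ (q ∨ q)) ∨ r((m ∨ q) ∨ m, s(p, q, m)))
  Merge nested applications:  t(s(m, m, q), p ∨ (q ∨ q), m ∨ m ∨ p) ∨ s(t(m ∨ m ∨ m ∨ m, r(q, p), (q ∨ m) ∨ p), r(p ∨ m, m ∨ q ∨ m ∨ m), p ∨ m ∨ s(q, m, p) ∨ p ∨ q ∨ r(q, q)) ∨ s(t(q ∨ p, m ∨ q ∨ p ∨ p, t(m, m, m)), s(m ∨ p, (p ∨ p) ∨ q, r(q, q)), q ∨ (q ∨ q)) ∨ r((m ∨ q) ∨ m, s(p, q, m))
  Simplify inside:  t(s(m, m, q), p ∨ (q ∨ q), m ∨ m ∨ p)  →  t(s(m, m, q), p ∨ q ∨ q, m ∨ m ∨ p)
  Inside:  s(t(m ∨ m ∨ m ∨ m, r(q, p), (q ∨ m) ∨ p), r(p ∨ m, m ∨ q ∨ m ∨ m), p ∨ m ∨ s(q, m, p) ∨ p ∨ q ∨ r(q, q))  →  s(t(m ∨ m ∨ m ∨ m, r(q, p), m ∨ p ∨ q), r(m ∨ p, m ∨ m ∨ m ∨ q), m ∨ p ∨ p ∨ q ∨ r(q, q) ∨ s(q, m, p))
  Inside:  s(t(q ∨ p, m ∨ q ∨ p ∨ p, t(m, m, m)), s(m ∨ p, (p ∨ p) ∨ q, r(q, q)), q ∨ (q ∨ q))  →  s(t(p ∨ q, m ∨ p ∨ p ∨ q, t(m, m, m)), s(m ∨ p, p ∨ p ∨ q, r(q, q)), q ∨ q ∨ q)
  Order the arguments:  r(m ∨ m ∨ q, s(p, q, m)) ∨ s(t(m ∨ m ∨ m ∨ m, r(q, p), m ∨ p ∨ q), r(m ∨ p, m ∨ m ∨ m ∨ q), m ∨ p ∨ p ∨ q ∨ r(q, q) ∨ s(q, m, p)) ∨ s(t(p ∨ q, m ∨ p ∨ p ∨ q, t(m, m, m)), s(m ∨ p, p ∨ p ∨ q, r(q, q)), q ∨ q ∨ q) ∨ t(s(m, m, q), p ∨ q ∨ q, m ∨ m ∨ p)
  Put back:  s(r(m ∨ m ∨ q, s(p, q, m)) ∨ s(t(m ∨ m ∨ m ∨ m, r(q, p), m ∨ p ∨ q), r(m ∨ p, m ∨ m ∨ m ∨ q), m ∨ p ∨ p ∨ q ∨ r(q, q) ∨ s(q, m, p)) ∨ s(t(p ∨ q, m ∨ p ∨ p ∨ q, t(m, m, m)), s(m ∨ p, p ∨ p ∨ q, r(q, q)), q ∨ q ∨ q) ∨ t(s(m, m, q), p ∨ q ∨ q, m ∨ m ∨ p), p, q)
Right:  s((r(m ∨ (q ∨ m), s(p, q, m)) ∨ s(t(m ∨ m ∨ m ∨ m, r(q, p), m ∨ q ∨ p), r(m ∨ p, (m ∨ m) ∨ (m ∨ q)), ((q ∨ p) ∨ (r(q, q) ∨ s(q, m, p))) ∨ (m ∨ p))) ∨ (s(t(p ∨ q, m ∨ p ∨ q ∨ p, t(m, m, m)), s(m ∨ p, p ∨ q ∨ p, r(q, q)), q ∨ (q ∨ q)) ∨ t(s(m, m, q), q ∨ p ∨ q, m ∨ m ∨ p)), p, q)
  Focus inside:  (r(m ∨ (q ∨ m), s(p, q, m)) ∨ s(t(m ∨ m ∨ m ∨ m, r(q, p), m ∨ q ∨ p), r(m ∨ p, (m ∨ m) ∨ (m ∨ q)), ((q ∨ p) ∨ (r(q, q) ∨ s(q, m, p))) ∨ (m ∨ p))) ∨ (s(t(p ∨ q, m ∨ p ∨ q ∨ p, t(m, m, m)), s(m ∨ p, p ∨ q ∨ p, r(q, q)), q ∨ (q ∨ q)) ∨ t(s(m, m, q), q ∨ p ∨ q, m ∨ m ∨ p))
  Flatten:  r(m ∨ (q ∨ m), s(p, q, m)) ∨ s(t(m ∨ m ∨ m ∨ m, r(q, p), m ∨ q ∨ p), r(m ∨ p, (m ∨ m) ∨ (m ∨ q)), ((q ∨ p) ∨ (r(q, q) ∨ s(q, m, p))) ∨ (m ∨ p)) ∨ s(t(p ∨ q, m ∨ p ∨ q ∨ p, t(m, m, m)), s(m ∨ p, p ∨ q ∨ p, r(q, q)), q ∨ (q ∨ q)) ∨ t(s(m, m, q), q ∨ p ∨ q, m ∨ m ∨ p)
  Canonicalize subterm:  r(m ∨ (q ∨ m), s(p, q, m))  →  r(m ∨ m ∨ q, s(p, q, m))
  Inside:  s(t(m ∨ m ∨ m ∨ m, r(q, p), m ∨ q ∨ p), r(m ∨ p, (m ∨ m) ∨ (m ∨ q)), ((q ∨ p) ∨ (r(q, q) ∨ s(q, m, p))) ∨ (m ∨ p))  →  s(t(m ∨ m ∨ m ∨ m, r(q, p), m ∨ p ∨ q), r(m ∨ p, m ∨ m ∨ m ∨ q), m ∨ p ∨ p ∨ q ∨ r(q, q) ∨ s(q, m, p))
  Canonicalize subterm:  s(t(p ∨ q, m ∨ p ∨ q ∨ p, t(m, m, m)), s(m ∨ p, p ∨ q ∨ p, r(q, q)), q ∨ (q ∨ q))  →  s(t(p ∨ q, m ∨ p ∨ p ∨ q, t(m, m, m)), s(m ∨ p, p ∨ p ∨ q, r(q, q)), q ∨ q ∨ q)
  Sort arguments:  r(m ∨ m ∨ q, s(p, q, m)) ∨ s(t(m ∨ m ∨ m ∨ m, r(q, p), m ∨ p ∨ q), r(m ∨ p, m ∨ m ∨ m ∨ q), m ∨ p ∨ p ∨ q ∨ r(q, q) ∨ s(q, m, p)) ∨ s(t(p ∨ q, m ∨ p ∨ p ∨ q, t(m, m, m)), s(m ∨ p, p ∨ p ∨ q, r(q, q)), q ∨ q ∨ q) ∨ t(s(m, m, q), p ∨ q ∨ q, m ∨ m ∨ p)
  Reassemble:  s(r(m ∨ m ∨ q, s(p, q, m)) ∨ s(t(m ∨ m ∨ m ∨ m, r(q, p), m ∨ p ∨ q), r(m ∨ p, m ∨ m ∨ m ∨ q), m ∨ p ∨ p ∨ q ∨ r(q, q) ∨ s(q, m, p)) ∨ s(t(p ∨ q, m ∨ p ∨ p ∨ q, t(m, m, m)), s(m ∨ p, p ∨ p ∨ q, r(q, q)), q ∨ q ∨ q) ∨ t(s(m, m, q), p ∨ q ∨ q, m ∨ m ∨ p), p, q)

Answer: yes — both canonical forms are s(r(m ∨ m ∨ q, s(p, q, m)) ∨ s(t(m ∨ m ∨ m ∨ m, r(q, p), m ∨ p ∨ q), r(m ∨ p, m ∨ m ∨ m ∨ q), m ∨ p ∨ p ∨ q ∨ r(q, q) ∨ s(q, m, p)) ∨ s(t(p ∨ q, m ∨ p ∨ p ∨ q, t(m, m, m)), s(m ∨ p, p ∨ p ∨ q, r(q, q)), q ∨ q ∨ q) ∨ t(s(m, m, q), p ∨ q ∨ q, m ∨ m ∨ p), p, q)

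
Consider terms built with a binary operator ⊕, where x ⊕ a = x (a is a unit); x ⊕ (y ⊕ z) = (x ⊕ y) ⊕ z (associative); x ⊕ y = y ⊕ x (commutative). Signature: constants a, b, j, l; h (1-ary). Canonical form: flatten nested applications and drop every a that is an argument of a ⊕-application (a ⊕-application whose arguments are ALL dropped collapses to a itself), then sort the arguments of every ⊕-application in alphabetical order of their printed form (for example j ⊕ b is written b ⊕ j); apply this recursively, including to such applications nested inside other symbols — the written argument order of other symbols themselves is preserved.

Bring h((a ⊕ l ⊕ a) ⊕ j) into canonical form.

Descend into:  (a ⊕ l ⊕ a) ⊕ j
Flatten:  a ⊕ l ⊕ a ⊕ j
Drop the unit:  drop a (×2)
Sort:  j ⊕ l
Reassemble:  h(j ⊕ l)

Answer: h(j ⊕ l)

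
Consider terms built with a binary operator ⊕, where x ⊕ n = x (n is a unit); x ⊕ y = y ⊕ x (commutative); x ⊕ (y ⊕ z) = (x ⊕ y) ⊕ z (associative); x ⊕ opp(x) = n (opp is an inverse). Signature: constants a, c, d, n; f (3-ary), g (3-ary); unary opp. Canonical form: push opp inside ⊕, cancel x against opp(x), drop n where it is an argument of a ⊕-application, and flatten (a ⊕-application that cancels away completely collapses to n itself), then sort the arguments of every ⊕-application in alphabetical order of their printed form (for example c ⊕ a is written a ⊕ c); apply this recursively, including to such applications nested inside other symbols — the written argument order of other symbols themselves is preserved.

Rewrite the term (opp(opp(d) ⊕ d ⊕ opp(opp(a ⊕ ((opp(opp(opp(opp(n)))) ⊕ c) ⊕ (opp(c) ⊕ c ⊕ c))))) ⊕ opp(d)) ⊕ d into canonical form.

Push opp inside:  distribute opp over ⊕ and collapse double opp
Cancel inverse pairs:  d cancels
Collect:  opp(a) ⊕ opp(c) ⊕ opp(c)

Answer: opp(a) ⊕ opp(c) ⊕ opp(c)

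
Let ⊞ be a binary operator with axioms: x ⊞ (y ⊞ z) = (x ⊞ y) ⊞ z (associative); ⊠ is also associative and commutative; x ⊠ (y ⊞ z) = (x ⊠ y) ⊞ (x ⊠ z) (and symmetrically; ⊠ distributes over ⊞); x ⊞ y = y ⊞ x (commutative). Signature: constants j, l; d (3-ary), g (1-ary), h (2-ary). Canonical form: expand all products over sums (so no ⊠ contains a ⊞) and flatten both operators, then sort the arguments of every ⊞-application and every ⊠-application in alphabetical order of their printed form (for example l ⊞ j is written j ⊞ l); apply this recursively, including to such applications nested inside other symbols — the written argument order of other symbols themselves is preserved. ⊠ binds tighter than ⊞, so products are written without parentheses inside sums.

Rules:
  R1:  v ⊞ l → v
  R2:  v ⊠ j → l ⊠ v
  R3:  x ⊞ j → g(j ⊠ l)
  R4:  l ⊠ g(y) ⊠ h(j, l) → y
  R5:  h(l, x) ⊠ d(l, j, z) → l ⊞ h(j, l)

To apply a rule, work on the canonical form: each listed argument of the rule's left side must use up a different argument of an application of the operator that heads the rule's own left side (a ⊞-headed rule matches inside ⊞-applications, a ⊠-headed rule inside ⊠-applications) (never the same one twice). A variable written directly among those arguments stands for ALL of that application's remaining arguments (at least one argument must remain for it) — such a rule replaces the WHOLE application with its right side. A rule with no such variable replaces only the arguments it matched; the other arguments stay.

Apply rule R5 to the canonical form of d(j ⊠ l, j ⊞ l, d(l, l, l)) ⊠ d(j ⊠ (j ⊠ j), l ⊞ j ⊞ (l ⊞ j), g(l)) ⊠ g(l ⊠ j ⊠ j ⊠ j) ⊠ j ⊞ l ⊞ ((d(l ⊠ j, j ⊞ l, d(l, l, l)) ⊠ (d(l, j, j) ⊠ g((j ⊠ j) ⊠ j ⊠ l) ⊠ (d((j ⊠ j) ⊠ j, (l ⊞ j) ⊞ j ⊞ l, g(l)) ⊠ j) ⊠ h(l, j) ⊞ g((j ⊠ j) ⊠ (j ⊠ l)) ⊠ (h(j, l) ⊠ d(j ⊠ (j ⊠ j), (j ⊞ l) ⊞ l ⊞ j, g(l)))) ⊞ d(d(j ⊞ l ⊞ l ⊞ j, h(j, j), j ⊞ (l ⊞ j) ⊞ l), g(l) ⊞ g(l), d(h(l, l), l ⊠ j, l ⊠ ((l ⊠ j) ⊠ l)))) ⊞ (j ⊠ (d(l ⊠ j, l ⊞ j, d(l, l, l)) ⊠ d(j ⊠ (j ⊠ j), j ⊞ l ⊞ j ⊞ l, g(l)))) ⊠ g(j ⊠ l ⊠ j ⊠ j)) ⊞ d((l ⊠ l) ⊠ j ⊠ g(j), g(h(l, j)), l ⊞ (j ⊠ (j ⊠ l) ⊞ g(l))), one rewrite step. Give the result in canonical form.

Canonical form:  d(d(j ⊞ j ⊞ l ⊞ l, h(j, j), j ⊞ j ⊞ l ⊞ l), g(l) ⊞ g(l), d(h(l, l), j ⊠ l, j ⊠ l ⊠ l ⊠ l)) ⊞ d(g(j) ⊠ j ⊠ l ⊠ l, g(h(l, j)), g(l) ⊞ j ⊠ j ⊠ l ⊞ l) ⊞ d(j ⊠ j ⊠ j, j ⊞ j ⊞ l ⊞ l, g(l)) ⊠ d(j ⊠ l, j ⊞ l, d(l, l, l)) ⊠ d(l, j, j) ⊠ g(j ⊠ j ⊠ j ⊠ l) ⊠ h(l, j) ⊠ j ⊞ d(j ⊠ j ⊠ j, j ⊞ j ⊞ l ⊞ l, g(l)) ⊠ d(j ⊠ l, j ⊞ l, d(l, l, l)) ⊠ g(j ⊠ j ⊠ j ⊠ l) ⊠ h(j, l) ⊞ d(j ⊠ j ⊠ j, j ⊞ j ⊞ l ⊞ l, g(l)) ⊠ d(j ⊠ l, j ⊞ l, d(l, l, l)) ⊠ g(j ⊠ j ⊠ j ⊠ l) ⊠ j ⊞ d(j ⊠ j ⊠ j, j ⊞ j ⊞ l ⊞ l, g(l)) ⊠ d(j ⊠ l, j ⊞ l, d(l, l, l)) ⊠ g(j ⊠ j ⊠ j ⊠ l) ⊠ j ⊞ l
Match R5:  consume d(l, j, j), h(l, j);  x := j, z := j
Giving:  d(d(j ⊞ j ⊞ l ⊞ l, h(j, j), j ⊞ j ⊞ l ⊞ l), g(l) ⊞ g(l), d(h(l, l), j ⊠ l, j ⊠ l ⊠ l ⊠ l)) ⊞ d(g(j) ⊠ j ⊠ l ⊠ l, g(h(l, j)), g(l) ⊞ j ⊠ j ⊠ l ⊞ l) ⊞ d(j ⊠ j ⊠ j, j ⊞ j ⊞ l ⊞ l, g(l)) ⊠ d(j ⊠ l, j ⊞ l, d(l, l, l)) ⊠ g(j ⊠ j ⊠ j ⊠ l) ⊠ h(j, l) ⊞ d(j ⊠ j ⊠ j, j ⊞ j ⊞ l ⊞ l, g(l)) ⊠ d(j ⊠ l, j ⊞ l, d(l, l, l)) ⊠ g(j ⊠ j ⊠ j ⊠ l) ⊠ h(j, l) ⊠ j ⊞ d(j ⊠ j ⊠ j, j ⊞ j ⊞ l ⊞ l, g(l)) ⊠ d(j ⊠ l, j ⊞ l, d(l, l, l)) ⊠ g(j ⊠ j ⊠ j ⊠ l) ⊠ j ⊞ d(j ⊠ j ⊠ j, j ⊞ j ⊞ l ⊞ l, g(l)) ⊠ d(j ⊠ l, j ⊞ l, d(l, l, l)) ⊠ g(j ⊠ j ⊠ j ⊠ l) ⊠ j ⊞ d(j ⊠ j ⊠ j, j ⊞ j ⊞ l ⊞ l, g(l)) ⊠ d(j ⊠ l, j ⊞ l, d(l, l, l)) ⊠ g(j ⊠ j ⊠ j ⊠ l) ⊠ j ⊠ l ⊞ l

Answer: d(d(j ⊞ j ⊞ l ⊞ l, h(j, j), j ⊞ j ⊞ l ⊞ l), g(l) ⊞ g(l), d(h(l, l), j ⊠ l, j ⊠ l ⊠ l ⊠ l)) ⊞ d(g(j) ⊠ j ⊠ l ⊠ l, g(h(l, j)), g(l) ⊞ j ⊠ j ⊠ l ⊞ l) ⊞ d(j ⊠ j ⊠ j, j ⊞ j ⊞ l ⊞ l, g(l)) ⊠ d(j ⊠ l, j ⊞ l, d(l, l, l)) ⊠ g(j ⊠ j ⊠ j ⊠ l) ⊠ h(j, l) ⊞ d(j ⊠ j ⊠ j, j ⊞ j ⊞ l ⊞ l, g(l)) ⊠ d(j ⊠ l, j ⊞ l, d(l, l, l)) ⊠ g(j ⊠ j ⊠ j ⊠ l) ⊠ h(j, l) ⊠ j ⊞ d(j ⊠ j ⊠ j, j ⊞ j ⊞ l ⊞ l, g(l)) ⊠ d(j ⊠ l, j ⊞ l, d(l, l, l)) ⊠ g(j ⊠ j ⊠ j ⊠ l) ⊠ j ⊞ d(j ⊠ j ⊠ j, j ⊞ j ⊞ l ⊞ l, g(l)) ⊠ d(j ⊠ l, j ⊞ l, d(l, l, l)) ⊠ g(j ⊠ j ⊠ j ⊠ l) ⊠ j ⊞ d(j ⊠ j ⊠ j, j ⊞ j ⊞ l ⊞ l, g(l)) ⊠ d(j ⊠ l, j ⊞ l, d(l, l, l)) ⊠ g(j ⊠ j ⊠ j ⊠ l) ⊠ j ⊠ l ⊞ l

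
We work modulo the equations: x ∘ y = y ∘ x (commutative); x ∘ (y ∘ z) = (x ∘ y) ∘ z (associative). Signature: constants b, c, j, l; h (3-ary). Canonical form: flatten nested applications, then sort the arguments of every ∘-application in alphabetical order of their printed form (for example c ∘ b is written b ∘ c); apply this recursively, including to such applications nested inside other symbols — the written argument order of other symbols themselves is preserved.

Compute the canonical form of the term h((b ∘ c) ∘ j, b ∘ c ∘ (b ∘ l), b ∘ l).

Descend into:  b ∘ c ∘ (b ∘ l)
Un-nest:  b ∘ c ∘ b ∘ l
Sort arguments:  b ∘ b ∘ c ∘ l
Put back:  h(b ∘ c ∘ j, b ∘ b ∘ c ∘ l, b ∘ l)

Answer: h(b ∘ c ∘ j, b ∘ b ∘ c ∘ l, b ∘ l)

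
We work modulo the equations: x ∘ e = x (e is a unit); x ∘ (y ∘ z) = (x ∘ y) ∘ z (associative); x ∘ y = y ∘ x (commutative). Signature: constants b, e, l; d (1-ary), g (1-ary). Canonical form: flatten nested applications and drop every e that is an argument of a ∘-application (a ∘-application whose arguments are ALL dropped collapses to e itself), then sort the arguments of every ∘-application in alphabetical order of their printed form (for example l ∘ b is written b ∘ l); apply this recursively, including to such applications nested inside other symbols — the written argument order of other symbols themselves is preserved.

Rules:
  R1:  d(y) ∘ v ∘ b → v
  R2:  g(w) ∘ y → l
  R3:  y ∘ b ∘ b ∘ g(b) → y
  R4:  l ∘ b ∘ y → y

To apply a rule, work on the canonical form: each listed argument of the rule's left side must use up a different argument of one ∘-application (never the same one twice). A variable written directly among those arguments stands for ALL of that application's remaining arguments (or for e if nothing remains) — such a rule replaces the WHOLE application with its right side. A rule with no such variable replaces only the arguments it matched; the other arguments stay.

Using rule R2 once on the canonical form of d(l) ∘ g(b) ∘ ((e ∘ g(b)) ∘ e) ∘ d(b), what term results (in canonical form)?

Answer: l

Derivation:
Canonical form:  d(b) ∘ d(l) ∘ g(b) ∘ g(b)
R2 matches:  uses g(b);  w := b, y := d(b) ∘ d(l) ∘ g(b)
The variable takes the whole remainder — replace the entire application.
Result:  l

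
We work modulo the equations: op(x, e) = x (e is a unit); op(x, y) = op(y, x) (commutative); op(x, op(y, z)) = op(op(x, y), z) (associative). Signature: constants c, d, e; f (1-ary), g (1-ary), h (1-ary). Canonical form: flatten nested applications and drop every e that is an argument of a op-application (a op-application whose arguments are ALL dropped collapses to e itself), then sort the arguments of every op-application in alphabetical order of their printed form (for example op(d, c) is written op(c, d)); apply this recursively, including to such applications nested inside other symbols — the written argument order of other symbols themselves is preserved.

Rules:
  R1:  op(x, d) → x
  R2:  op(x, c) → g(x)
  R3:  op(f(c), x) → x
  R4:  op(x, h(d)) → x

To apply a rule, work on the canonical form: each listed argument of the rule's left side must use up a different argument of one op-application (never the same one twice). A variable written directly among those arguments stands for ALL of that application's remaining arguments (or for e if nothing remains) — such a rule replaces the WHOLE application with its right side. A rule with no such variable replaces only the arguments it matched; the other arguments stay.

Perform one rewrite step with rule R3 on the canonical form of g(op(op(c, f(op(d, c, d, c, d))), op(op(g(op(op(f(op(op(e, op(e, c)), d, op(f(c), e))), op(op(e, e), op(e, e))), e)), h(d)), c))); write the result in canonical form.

Answer: g(op(c, c, f(op(c, c, d, d, d)), g(f(op(c, d))), h(d)))

Derivation:
Canonical form:  g(op(c, c, f(op(c, c, d, d, d)), g(f(op(c, d, f(c)))), h(d)))
R3 matches:  uses f(c);  x := op(c, d)
Every leftover argument binds to the variable; the entire application is replaced.
Giving:  g(op(c, c, f(op(c, c, d, d, d)), g(f(op(c, d))), h(d)))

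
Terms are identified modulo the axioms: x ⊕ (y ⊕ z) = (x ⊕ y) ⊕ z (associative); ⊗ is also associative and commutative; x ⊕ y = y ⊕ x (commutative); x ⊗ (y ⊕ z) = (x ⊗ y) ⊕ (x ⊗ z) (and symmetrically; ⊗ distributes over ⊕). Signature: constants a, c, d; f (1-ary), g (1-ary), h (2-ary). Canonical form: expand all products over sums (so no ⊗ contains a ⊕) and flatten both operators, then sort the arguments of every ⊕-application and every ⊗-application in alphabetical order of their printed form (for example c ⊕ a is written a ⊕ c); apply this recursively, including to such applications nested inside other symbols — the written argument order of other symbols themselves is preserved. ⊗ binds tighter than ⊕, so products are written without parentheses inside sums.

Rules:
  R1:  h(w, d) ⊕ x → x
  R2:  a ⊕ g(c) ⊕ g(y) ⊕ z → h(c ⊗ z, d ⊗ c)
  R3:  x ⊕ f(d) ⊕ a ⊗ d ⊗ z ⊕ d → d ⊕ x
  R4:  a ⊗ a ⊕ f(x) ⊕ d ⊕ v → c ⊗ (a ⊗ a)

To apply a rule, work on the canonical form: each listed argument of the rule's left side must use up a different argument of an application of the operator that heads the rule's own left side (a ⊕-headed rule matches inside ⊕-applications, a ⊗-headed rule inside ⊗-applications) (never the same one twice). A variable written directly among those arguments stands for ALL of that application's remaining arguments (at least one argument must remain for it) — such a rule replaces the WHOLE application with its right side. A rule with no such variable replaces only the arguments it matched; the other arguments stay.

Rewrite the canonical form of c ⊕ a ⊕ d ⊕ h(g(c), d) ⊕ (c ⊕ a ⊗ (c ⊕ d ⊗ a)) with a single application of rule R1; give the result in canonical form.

Canonical form:  a ⊕ a ⊗ a ⊗ d ⊕ a ⊗ c ⊕ c ⊕ c ⊕ d ⊕ h(g(c), d)
Apply R1:  consuming h(g(c), d);  w := g(c), x := a ⊕ a ⊗ a ⊗ d ⊕ a ⊗ c ⊕ c ⊕ c ⊕ d
The extension variable absorbs all remaining arguments, so the whole application is rewritten.
New term:  a ⊕ a ⊗ a ⊗ d ⊕ a ⊗ c ⊕ c ⊕ c ⊕ d

Answer: a ⊕ a ⊗ a ⊗ d ⊕ a ⊗ c ⊕ c ⊕ c ⊕ d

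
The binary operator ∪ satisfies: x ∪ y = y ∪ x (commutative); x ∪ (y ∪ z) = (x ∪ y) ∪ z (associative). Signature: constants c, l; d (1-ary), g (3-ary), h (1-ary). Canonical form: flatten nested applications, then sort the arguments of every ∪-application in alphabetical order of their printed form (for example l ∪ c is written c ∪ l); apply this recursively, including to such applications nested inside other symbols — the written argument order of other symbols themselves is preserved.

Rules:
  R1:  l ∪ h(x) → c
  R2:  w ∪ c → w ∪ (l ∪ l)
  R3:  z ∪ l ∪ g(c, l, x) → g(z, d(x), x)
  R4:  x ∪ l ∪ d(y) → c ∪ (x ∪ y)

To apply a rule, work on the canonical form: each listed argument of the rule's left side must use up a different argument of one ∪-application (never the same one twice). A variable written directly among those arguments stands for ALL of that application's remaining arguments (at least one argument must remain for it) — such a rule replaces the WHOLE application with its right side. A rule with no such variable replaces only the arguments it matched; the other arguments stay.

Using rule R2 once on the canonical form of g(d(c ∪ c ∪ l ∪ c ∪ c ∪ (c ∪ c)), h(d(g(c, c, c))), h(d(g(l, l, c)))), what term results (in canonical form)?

Canonical form:  g(d(c ∪ c ∪ c ∪ c ∪ c ∪ c ∪ l), h(d(g(c, c, c))), h(d(g(l, l, c))))
Match R2:  consume c;  w := c ∪ c ∪ c ∪ c ∪ c ∪ l
The extension variable absorbs all remaining arguments, so the whole application is rewritten.
New term:  g(d(c ∪ c ∪ c ∪ c ∪ c ∪ l ∪ l ∪ l), h(d(g(c, c, c))), h(d(g(l, l, c))))

Answer: g(d(c ∪ c ∪ c ∪ c ∪ c ∪ l ∪ l ∪ l), h(d(g(c, c, c))), h(d(g(l, l, c))))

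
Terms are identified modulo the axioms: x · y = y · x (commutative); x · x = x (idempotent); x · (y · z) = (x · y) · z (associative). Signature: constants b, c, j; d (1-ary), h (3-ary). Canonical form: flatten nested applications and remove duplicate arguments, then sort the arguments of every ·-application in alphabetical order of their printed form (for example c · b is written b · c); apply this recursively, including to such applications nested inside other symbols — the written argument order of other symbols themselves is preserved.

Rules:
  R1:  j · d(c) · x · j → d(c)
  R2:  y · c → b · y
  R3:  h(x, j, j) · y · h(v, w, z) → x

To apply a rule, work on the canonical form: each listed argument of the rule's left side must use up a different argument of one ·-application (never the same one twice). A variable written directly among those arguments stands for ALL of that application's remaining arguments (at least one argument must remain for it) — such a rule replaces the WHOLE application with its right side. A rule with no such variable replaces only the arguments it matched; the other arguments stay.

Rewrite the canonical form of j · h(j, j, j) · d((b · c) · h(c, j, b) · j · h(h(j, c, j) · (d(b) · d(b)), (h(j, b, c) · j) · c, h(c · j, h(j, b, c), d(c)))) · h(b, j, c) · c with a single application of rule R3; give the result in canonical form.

Answer: j

Derivation:
Canonical form:  c · d(b · c · h(c, j, b) · h(d(b) · h(j, c, j), c · h(j, b, c) · j, h(c · j, h(j, b, c), d(c))) · j) · h(b, j, c) · h(j, j, j) · j
Match R3:  consume h(b, j, c), h(j, j, j);  v := b, w := j, x := j, y := c · d(b · c · h(c, j, b) · h(d(b) · h(j, c, j), c · h(j, b, c) · j, h(c · j, h(j, b, c), d(c))) · j) · j, z := c
The extension variable absorbs all remaining arguments, so the whole application is rewritten.
New term:  j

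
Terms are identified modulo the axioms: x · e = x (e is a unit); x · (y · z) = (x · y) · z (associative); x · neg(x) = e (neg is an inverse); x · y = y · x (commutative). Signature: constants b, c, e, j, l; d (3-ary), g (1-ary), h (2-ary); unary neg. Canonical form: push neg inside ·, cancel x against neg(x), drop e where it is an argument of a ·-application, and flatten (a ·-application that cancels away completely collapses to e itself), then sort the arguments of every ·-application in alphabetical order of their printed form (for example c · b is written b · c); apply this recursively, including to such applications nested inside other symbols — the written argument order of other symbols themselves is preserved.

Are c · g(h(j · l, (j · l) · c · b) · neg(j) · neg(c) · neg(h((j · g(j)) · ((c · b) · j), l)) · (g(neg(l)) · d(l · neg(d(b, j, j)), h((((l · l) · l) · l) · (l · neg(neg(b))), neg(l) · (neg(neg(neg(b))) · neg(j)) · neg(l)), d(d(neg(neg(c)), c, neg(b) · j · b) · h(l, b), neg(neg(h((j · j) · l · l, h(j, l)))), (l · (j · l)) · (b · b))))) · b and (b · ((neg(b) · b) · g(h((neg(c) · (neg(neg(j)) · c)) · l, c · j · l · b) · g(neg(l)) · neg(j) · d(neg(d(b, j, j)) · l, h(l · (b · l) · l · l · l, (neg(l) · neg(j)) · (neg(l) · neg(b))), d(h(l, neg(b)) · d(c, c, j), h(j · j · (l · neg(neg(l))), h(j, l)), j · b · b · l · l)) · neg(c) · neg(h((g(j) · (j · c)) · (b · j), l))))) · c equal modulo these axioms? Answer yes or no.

Answer: no — b · c · g(d(l · neg(d(b, j, j)), h(b · l · l · l · l · l, neg(b) · neg(j) · neg(l) · neg(l)), d(d(c, c, j) · h(l, b), h(j · j · l · l, h(j, l)), b · b · j · l · l)) · g(neg(l)) · h(j · l, b · c · j · l) · neg(c) · neg(h(b · c · g(j) · j · j, l)) · neg(j)) vs b · c · g(d(l · neg(d(b, j, j)), h(b · l · l · l · l · l, neg(b) · neg(j) · neg(l) · neg(l)), d(d(c, c, j) · h(l, neg(b)), h(j · j · l · l, h(j, l)), b · b · j · l · l)) · g(neg(l)) · h(j · l, b · c · j · l) · neg(c) · neg(h(b · c · g(j) · j · j, l)) · neg(j))

Derivation:
Left:  c · g(h(j · l, (j · l) · c · b) · neg(j) · neg(c) · neg(h((j · g(j)) · ((c · b) · j), l)) · (g(neg(l)) · d(l · neg(d(b, j, j)), h((((l · l) · l) · l) · (l · neg(neg(b))), neg(l) · (neg(neg(neg(b))) · neg(j)) · neg(l)), d(d(neg(neg(c)), c, neg(b) · j · b) · h(l, b), neg(neg(h((j · j) · l · l, h(j, l)))), (l · (j · l)) · (b · b))))) · b
  Push neg inside:  distribute neg over · and collapse double neg
  Collect:  c · g(d(l · neg(d(b, j, j)), h(b · l · l · l · l · l, neg(b) · neg(j) · neg(l) · neg(l)), d(d(c, c, j) · h(l, b), h(j · j · l · l, h(j, l)), b · b · j · l · l)) · g(neg(l)) · h(j · l, b · c · j · l) · neg(c) · neg(h(b · c · g(j) · j · j, l)) · neg(j)) · b
  Sort arguments:  b · c · g(d(l · neg(d(b, j, j)), h(b · l · l · l · l · l, neg(b) · neg(j) · neg(l) · neg(l)), d(d(c, c, j) · h(l, b), h(j · j · l · l, h(j, l)), b · b · j · l · l)) · g(neg(l)) · h(j · l, b · c · j · l) · neg(c) · neg(h(b · c · g(j) · j · j, l)) · neg(j))
Right:  (b · ((neg(b) · b) · g(h((neg(c) · (neg(neg(j)) · c)) · l, c · j · l · b) · g(neg(l)) · neg(j) · d(neg(d(b, j, j)) · l, h(l · (b · l) · l · l · l, (neg(l) · neg(j)) · (neg(l) · neg(b))), d(h(l, neg(b)) · d(c, c, j), h(j · j · (l · neg(neg(l))), h(j, l)), j · b · b · l · l)) · neg(c) · neg(h((g(j) · (j · c)) · (b · j), l))))) · c
  Push neg inside:  distribute neg over · and collapse double neg
  Collect:  b · g(d(l · neg(d(b, j, j)), h(b · l · l · l · l · l, neg(b) · neg(j) · neg(l) · neg(l)), d(d(c, c, j) · h(l, neg(b)), h(j · j · l · l, h(j, l)), b · b · j · l · l)) · g(neg(l)) · h(j · l, b · c · j · l) · neg(c) · neg(h(b · c · g(j) · j · j, l)) · neg(j)) · c
  Order the arguments:  b · c · g(d(l · neg(d(b, j, j)), h(b · l · l · l · l · l, neg(b) · neg(j) · neg(l) · neg(l)), d(d(c, c, j) · h(l, neg(b)), h(j · j · l · l, h(j, l)), b · b · j · l · l)) · g(neg(l)) · h(j · l, b · c · j · l) · neg(c) · neg(h(b · c · g(j) · j · j, l)) · neg(j))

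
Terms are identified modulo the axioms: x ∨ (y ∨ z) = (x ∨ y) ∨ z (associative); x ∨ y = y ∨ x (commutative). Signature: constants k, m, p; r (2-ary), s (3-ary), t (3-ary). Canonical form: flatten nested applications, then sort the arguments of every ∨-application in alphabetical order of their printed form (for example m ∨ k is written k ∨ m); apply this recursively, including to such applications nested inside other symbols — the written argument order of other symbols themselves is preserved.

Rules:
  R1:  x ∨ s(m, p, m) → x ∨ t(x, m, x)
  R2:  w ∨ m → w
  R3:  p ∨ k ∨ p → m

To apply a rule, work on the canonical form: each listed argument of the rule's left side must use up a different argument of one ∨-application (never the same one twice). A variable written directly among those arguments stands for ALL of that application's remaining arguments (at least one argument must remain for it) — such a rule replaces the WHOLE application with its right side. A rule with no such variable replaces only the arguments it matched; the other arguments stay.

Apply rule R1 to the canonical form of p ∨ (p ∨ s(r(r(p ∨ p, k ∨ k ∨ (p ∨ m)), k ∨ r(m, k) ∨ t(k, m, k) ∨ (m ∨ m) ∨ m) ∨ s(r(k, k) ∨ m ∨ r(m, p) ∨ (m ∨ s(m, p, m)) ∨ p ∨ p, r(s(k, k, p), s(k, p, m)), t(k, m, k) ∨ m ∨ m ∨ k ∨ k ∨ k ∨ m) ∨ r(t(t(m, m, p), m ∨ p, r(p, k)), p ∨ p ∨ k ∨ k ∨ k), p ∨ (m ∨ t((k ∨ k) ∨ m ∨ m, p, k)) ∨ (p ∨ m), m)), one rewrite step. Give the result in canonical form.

Answer: p ∨ p ∨ s(r(r(p ∨ p, k ∨ k ∨ m ∨ p), k ∨ m ∨ m ∨ m ∨ r(m, k) ∨ t(k, m, k)) ∨ r(t(t(m, m, p), m ∨ p, r(p, k)), k ∨ k ∨ k ∨ p ∨ p) ∨ s(m ∨ m ∨ p ∨ p ∨ r(k, k) ∨ r(m, p) ∨ t(m ∨ m ∨ p ∨ p ∨ r(k, k) ∨ r(m, p), m, m ∨ m ∨ p ∨ p ∨ r(k, k) ∨ r(m, p)), r(s(k, k, p), s(k, p, m)), k ∨ k ∨ k ∨ m ∨ m ∨ m ∨ t(k, m, k)), m ∨ m ∨ p ∨ p ∨ t(k ∨ k ∨ m ∨ m, p, k), m)

Derivation:
Canonical form:  p ∨ p ∨ s(r(r(p ∨ p, k ∨ k ∨ m ∨ p), k ∨ m ∨ m ∨ m ∨ r(m, k) ∨ t(k, m, k)) ∨ r(t(t(m, m, p), m ∨ p, r(p, k)), k ∨ k ∨ k ∨ p ∨ p) ∨ s(m ∨ m ∨ p ∨ p ∨ r(k, k) ∨ r(m, p) ∨ s(m, p, m), r(s(k, k, p), s(k, p, m)), k ∨ k ∨ k ∨ m ∨ m ∨ m ∨ t(k, m, k)), m ∨ m ∨ p ∨ p ∨ t(k ∨ k ∨ m ∨ m, p, k), m)
Apply R1:  consuming s(m, p, m);  x := m ∨ m ∨ p ∨ p ∨ r(k, k) ∨ r(m, p)
Every leftover argument binds to the variable; the entire application is replaced.
New term:  p ∨ p ∨ s(r(r(p ∨ p, k ∨ k ∨ m ∨ p), k ∨ m ∨ m ∨ m ∨ r(m, k) ∨ t(k, m, k)) ∨ r(t(t(m, m, p), m ∨ p, r(p, k)), k ∨ k ∨ k ∨ p ∨ p) ∨ s(m ∨ m ∨ p ∨ p ∨ r(k, k) ∨ r(m, p) ∨ t(m ∨ m ∨ p ∨ p ∨ r(k, k) ∨ r(m, p), m, m ∨ m ∨ p ∨ p ∨ r(k, k) ∨ r(m, p)), r(s(k, k, p), s(k, p, m)), k ∨ k ∨ k ∨ m ∨ m ∨ m ∨ t(k, m, k)), m ∨ m ∨ p ∨ p ∨ t(k ∨ k ∨ m ∨ m, p, k), m)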